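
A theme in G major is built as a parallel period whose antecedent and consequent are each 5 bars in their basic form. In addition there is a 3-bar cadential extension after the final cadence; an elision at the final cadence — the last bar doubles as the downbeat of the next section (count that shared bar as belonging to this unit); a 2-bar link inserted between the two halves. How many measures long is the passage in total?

Basic parallel period: 5 + 5 = 10 bars.
10 (basic form) + 3 (cadential extension) + 2 (link) = 15.
The elision shares a bar with the next section but does not change this unit's count.

15 measures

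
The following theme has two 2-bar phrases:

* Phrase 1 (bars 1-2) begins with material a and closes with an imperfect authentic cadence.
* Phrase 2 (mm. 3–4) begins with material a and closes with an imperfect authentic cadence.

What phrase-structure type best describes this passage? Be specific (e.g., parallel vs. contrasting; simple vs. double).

repeated phrase

Both phrases have the same opening (a) and the same cadence (imperfect authentic cadence): the second is a restatement, not a consequent, so this is a repeated phrase rather than a period.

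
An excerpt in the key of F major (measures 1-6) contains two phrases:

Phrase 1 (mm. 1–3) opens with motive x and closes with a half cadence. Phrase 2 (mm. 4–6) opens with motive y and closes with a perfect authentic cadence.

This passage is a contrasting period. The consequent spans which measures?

measures 4–6

The antecedent is the phrase ending with the weaker cadence (half cadence, phrase 1) and the consequent the one ending more conclusively (perfect authentic cadence, phrase 2); the consequent is bars 4–6.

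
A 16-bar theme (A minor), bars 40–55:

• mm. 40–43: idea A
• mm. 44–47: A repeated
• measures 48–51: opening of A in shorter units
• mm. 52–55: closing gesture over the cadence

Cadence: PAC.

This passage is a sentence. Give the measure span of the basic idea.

measures 40–43

The presentation of a sentence is the basic idea (bars 40–43) plus its repetition (measures 44-47); the basic idea is therefore bars 40–43.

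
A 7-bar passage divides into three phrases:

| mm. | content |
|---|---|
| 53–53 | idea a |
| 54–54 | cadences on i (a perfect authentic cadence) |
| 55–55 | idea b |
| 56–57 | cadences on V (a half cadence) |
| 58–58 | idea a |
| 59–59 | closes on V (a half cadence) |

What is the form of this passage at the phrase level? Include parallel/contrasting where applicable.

The final phrase closes with a half cadence, which is not stronger than the preceding half cadence; the 3 phrases lack an overall antecedent–consequent design and so form a phrase group.

phrase group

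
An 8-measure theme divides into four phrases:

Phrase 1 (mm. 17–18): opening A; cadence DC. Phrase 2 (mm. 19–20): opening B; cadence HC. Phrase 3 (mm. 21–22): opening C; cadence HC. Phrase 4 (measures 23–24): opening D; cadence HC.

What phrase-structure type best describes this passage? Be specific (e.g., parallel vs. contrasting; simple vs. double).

Phrase 4 ends with a half cadence, no stronger than phrase 2's half cadence, so the four phrases do not form a double period; nor do phrases 3–4 duplicate 1–2, so it is not a repeated period. With no phrase reaching a conclusive cadence, the passage is a phrase group.

phrase group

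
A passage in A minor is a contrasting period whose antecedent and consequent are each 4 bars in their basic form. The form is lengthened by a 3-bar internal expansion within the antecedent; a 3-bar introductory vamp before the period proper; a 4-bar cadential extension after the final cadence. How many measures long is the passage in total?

Basic contrasting period: 4 + 4 = 8 bars.
8 (basic form) + 3 (internal expansion) + 3 (introduction) + 4 (cadential extension) = 18.

18 measures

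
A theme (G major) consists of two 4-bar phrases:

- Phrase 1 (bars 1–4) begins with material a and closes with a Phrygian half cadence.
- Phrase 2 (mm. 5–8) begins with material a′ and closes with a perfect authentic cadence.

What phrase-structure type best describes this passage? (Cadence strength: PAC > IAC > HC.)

parallel period

Phrase 1 ends with a Phrygian half cadence (weaker) and phrase 2 with a perfect authentic cadence (stronger): antecedent + consequent = a period.
The two phrases open with the same material (a / a′), so the period is parallel.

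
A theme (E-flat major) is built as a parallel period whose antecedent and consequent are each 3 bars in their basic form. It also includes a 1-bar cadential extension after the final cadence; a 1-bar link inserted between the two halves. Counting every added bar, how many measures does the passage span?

Basic parallel period: 3 + 3 = 6 bars.
6 (basic form) + 1 (cadential extension) + 1 (link) = 8.

8 measures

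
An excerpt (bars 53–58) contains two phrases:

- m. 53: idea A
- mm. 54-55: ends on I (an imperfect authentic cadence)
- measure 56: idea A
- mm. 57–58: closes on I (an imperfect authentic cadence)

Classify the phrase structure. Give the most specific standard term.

repeated phrase

Both phrases have the same opening (A) and the same cadence (imperfect authentic cadence): the second is a restatement, not a consequent, so this is a repeated phrase rather than a period.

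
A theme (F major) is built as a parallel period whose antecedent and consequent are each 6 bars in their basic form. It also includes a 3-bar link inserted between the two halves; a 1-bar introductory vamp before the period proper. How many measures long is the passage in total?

16 measures

Basic parallel period: 6 + 6 = 12 bars.
12 (basic form) + 3 (link) + 1 (introduction) = 16.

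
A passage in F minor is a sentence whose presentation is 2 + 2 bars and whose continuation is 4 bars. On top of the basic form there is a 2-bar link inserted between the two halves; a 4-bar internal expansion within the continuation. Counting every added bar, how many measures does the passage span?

14 measures

Basic sentence: 2 + 2 + 4 = 8 bars.
8 (basic form) + 2 (link) + 4 (internal expansion) = 14.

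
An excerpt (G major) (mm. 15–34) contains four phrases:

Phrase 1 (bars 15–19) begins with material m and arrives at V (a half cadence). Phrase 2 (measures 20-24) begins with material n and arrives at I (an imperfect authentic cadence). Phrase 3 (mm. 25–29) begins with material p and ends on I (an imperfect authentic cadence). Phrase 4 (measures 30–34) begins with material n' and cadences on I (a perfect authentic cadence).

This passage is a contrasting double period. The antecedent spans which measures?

In a double period the four phrases pair into a large antecedent (phrases 1–2, ending imperfect authentic cadence) and a large consequent (phrases 3–4, ending perfect authentic cadence). The antecedent spans measures 15–24.

measures 15–24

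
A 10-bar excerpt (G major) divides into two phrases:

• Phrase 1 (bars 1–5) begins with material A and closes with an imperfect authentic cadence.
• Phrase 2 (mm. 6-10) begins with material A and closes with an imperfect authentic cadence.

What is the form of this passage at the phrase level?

repeated phrase

Both phrases have the same opening (A) and the same cadence (imperfect authentic cadence): the second is a restatement, not a consequent, so this is a repeated phrase rather than a period.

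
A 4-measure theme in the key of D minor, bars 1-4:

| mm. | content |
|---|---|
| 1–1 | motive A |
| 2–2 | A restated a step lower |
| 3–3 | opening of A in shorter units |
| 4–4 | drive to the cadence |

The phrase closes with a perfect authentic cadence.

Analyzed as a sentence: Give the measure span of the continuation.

After the presentation (measures 1-2), the continuation covers the fragmentation through the cadence: bars 3–4.

measures 3–4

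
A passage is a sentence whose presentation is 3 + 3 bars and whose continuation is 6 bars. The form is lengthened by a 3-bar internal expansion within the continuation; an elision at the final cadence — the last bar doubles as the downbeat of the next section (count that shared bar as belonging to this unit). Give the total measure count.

15 measures

Basic sentence: 3 + 3 + 6 = 12 bars.
12 (basic form) + 3 (internal expansion) = 15.
The elision shares a bar with the next section but does not change this unit's count.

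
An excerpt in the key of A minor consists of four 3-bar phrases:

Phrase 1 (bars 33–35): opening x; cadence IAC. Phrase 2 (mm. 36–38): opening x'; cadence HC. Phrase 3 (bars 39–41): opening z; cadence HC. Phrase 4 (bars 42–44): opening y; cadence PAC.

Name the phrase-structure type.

Four phrases in two halves: the first half (bars 33–38) ends with a half cadence, the second (bars 39–44) with a perfect authentic cadence — a large antecedent–consequent pair, i.e. a double period.
Phrase 3 begins with different material from phrase 1, making it contrasting.

contrasting double period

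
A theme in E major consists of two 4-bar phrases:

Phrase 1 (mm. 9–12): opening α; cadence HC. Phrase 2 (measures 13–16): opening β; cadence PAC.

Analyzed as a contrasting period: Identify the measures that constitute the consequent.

The antecedent is the phrase ending with the weaker cadence (half cadence, phrase 1) and the consequent the one ending more conclusively (perfect authentic cadence, phrase 2); the consequent is bars 13–16.

measures 13–16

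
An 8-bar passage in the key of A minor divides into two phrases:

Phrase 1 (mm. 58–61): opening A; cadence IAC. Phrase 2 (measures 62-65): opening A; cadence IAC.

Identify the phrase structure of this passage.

Both phrases have the same opening (A) and the same cadence (imperfect authentic cadence): the second is a restatement, not a consequent, so this is a repeated phrase rather than a period.

repeated phrase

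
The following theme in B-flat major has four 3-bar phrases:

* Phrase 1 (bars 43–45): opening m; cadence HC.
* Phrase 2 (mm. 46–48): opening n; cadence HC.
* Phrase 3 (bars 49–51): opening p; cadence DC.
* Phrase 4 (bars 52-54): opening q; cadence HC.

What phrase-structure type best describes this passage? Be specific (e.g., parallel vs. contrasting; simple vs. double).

phrase group

Phrase 4 ends with a half cadence, no stronger than phrase 2's half cadence, so the four phrases do not form a double period; nor do phrases 3–4 duplicate 1–2, so it is not a repeated period. With no phrase reaching a conclusive cadence, the passage is a phrase group.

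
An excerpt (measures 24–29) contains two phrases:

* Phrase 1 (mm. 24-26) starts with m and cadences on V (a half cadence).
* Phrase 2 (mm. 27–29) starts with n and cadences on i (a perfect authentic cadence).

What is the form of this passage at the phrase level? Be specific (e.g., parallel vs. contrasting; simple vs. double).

contrasting period

Phrase 1 ends with a half cadence (weaker) and phrase 2 with a perfect authentic cadence (stronger): antecedent + consequent = a period.
The two phrases open with different material (m / n), so the period is contrasting.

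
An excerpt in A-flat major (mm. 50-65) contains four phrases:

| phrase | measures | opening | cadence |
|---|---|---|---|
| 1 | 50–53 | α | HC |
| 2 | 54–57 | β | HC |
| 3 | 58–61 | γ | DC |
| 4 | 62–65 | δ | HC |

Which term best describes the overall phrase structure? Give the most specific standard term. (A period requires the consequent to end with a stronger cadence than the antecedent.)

Phrase 4 ends with a half cadence, no stronger than phrase 2's half cadence, so the four phrases do not form a double period; nor do phrases 3–4 duplicate 1–2, so it is not a repeated period. With no phrase reaching a conclusive cadence, the passage is a phrase group.

phrase group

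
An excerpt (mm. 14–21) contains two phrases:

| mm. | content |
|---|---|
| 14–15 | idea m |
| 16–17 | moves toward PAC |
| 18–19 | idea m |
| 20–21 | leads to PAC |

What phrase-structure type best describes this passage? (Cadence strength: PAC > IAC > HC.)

repeated phrase

Both phrases have the same opening (m) and the same cadence (perfect authentic cadence): the second is a restatement, not a consequent, so this is a repeated phrase rather than a period.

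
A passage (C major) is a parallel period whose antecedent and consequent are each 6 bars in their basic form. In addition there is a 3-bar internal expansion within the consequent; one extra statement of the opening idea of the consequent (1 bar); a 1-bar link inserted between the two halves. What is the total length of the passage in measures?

17 measures

Basic parallel period: 6 + 6 = 12 bars.
12 (basic form) + 3 (internal expansion) + 1 (extra statement) + 1 (link) = 17.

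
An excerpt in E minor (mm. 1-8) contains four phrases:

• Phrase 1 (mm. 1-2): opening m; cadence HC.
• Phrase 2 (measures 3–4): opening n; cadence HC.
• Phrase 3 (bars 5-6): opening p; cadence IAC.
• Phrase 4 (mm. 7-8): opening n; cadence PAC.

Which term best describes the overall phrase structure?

contrasting double period

Four phrases in two halves: the first half (mm. 1-4) ends with a half cadence, the second (measures 5–8) with a perfect authentic cadence — a large antecedent–consequent pair, i.e. a double period.
Phrase 3 begins with different material from phrase 1, making it contrasting.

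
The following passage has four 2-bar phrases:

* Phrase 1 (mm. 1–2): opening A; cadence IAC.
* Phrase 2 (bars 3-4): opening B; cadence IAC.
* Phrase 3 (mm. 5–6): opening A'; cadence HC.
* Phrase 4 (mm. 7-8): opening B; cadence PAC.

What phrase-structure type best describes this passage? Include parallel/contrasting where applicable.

Four phrases in two halves: the first half (mm. 1-4) ends with an imperfect authentic cadence, the second (mm. 5-8) with a perfect authentic cadence — a large antecedent–consequent pair, i.e. a double period.
Phrase 3 begins with the same material as phrase 1, making it parallel.

parallel double period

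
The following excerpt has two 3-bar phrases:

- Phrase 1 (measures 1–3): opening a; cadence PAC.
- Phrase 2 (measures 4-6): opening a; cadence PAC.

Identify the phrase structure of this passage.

repeated phrase

Both phrases have the same opening (a) and the same cadence (perfect authentic cadence): the second is a restatement, not a consequent, so this is a repeated phrase rather than a period.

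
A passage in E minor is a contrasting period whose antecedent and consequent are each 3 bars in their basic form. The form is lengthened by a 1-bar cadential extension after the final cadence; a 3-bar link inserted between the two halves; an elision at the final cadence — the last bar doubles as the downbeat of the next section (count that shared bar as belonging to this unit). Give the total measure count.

10 measures

Basic contrasting period: 3 + 3 = 6 bars.
6 (basic form) + 1 (cadential extension) + 3 (link) = 10.
The elision shares a bar with the next section but does not change this unit's count.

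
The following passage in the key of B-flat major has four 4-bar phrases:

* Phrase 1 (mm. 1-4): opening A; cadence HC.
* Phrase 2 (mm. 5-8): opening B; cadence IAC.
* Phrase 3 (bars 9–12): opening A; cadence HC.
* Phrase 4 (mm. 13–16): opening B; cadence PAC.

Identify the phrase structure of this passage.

Four phrases in two halves: the first half (mm. 1–8) ends with an imperfect authentic cadence, the second (bars 9–16) with a perfect authentic cadence — a large antecedent–consequent pair, i.e. a double period.
Phrase 3 begins with the same material as phrase 1, making it parallel.

parallel double period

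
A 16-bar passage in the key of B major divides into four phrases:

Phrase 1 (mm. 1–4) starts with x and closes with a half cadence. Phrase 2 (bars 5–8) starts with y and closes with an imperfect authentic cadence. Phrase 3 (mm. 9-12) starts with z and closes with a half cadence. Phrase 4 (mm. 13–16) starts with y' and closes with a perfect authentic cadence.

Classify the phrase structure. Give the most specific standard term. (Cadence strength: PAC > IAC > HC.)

contrasting double period

Four phrases in two halves: the first half (measures 1-8) ends with an imperfect authentic cadence, the second (mm. 9–16) with a perfect authentic cadence — a large antecedent–consequent pair, i.e. a double period.
Phrase 3 begins with different material from phrase 1, making it contrasting.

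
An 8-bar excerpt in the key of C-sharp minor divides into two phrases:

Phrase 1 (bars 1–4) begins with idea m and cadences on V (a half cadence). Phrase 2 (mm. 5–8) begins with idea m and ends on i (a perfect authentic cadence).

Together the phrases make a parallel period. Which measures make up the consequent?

measures 5–8

The phrase ending with the weaker cadence (half cadence) is the antecedent; the one ending more conclusively (perfect authentic cadence) is the consequent. The consequent is measures 5–8.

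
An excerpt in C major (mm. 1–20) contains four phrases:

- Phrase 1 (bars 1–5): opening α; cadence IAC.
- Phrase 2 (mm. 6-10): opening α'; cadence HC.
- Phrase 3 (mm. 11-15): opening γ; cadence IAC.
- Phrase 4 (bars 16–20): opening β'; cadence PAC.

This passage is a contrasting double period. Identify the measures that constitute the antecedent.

measures 1–10

In a double period the four phrases pair into a large antecedent (phrases 1–2, ending half cadence) and a large consequent (phrases 3–4, ending perfect authentic cadence). The antecedent spans mm. 1-10.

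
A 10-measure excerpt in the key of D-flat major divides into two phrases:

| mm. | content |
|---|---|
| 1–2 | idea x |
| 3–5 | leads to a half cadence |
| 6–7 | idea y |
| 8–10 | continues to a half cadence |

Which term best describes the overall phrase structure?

phrase group

The second phrase closes with a half cadence, which is not stronger than the first phrase's half cadence; without a weak→strong cadential pair there is no antecedent–consequent relationship, so this is a phrase group rather than a period.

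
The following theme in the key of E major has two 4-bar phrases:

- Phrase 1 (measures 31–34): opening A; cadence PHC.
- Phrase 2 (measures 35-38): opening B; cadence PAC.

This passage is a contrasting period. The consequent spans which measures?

measures 35–38

The antecedent is the phrase ending with the weaker cadence (Phrygian half cadence, phrase 1) and the consequent the one ending more conclusively (perfect authentic cadence, phrase 2); the consequent is mm. 35-38.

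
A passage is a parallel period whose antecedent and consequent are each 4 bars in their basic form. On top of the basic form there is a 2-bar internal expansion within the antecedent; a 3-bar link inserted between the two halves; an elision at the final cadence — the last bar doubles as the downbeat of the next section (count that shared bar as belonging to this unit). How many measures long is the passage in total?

Basic parallel period: 4 + 4 = 8 bars.
8 (basic form) + 2 (internal expansion) + 3 (link) = 13.
The elision shares a bar with the next section but does not change this unit's count.

13 measures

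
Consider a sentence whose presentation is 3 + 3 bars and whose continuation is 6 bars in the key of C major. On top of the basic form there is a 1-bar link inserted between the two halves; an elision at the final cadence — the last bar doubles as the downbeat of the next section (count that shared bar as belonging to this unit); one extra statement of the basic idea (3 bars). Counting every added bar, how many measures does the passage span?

Basic sentence: 3 + 3 + 6 = 12 bars.
12 (basic form) + 1 (link) + 3 (extra statement) = 16.
The elision shares a bar with the next section but does not change this unit's count.

16 measures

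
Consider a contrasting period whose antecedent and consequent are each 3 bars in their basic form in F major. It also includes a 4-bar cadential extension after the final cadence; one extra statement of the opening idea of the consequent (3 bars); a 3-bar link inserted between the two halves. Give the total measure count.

Basic contrasting period: 3 + 3 = 6 bars.
6 (basic form) + 4 (cadential extension) + 3 (extra statement) + 3 (link) = 16.

16 measures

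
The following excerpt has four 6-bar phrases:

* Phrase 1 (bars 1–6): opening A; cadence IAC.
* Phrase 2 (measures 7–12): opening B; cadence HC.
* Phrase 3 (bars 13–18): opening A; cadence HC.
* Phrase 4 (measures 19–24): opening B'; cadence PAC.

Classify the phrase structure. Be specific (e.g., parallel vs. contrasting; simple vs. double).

parallel double period

Four phrases in two halves: the first half (measures 1–12) ends with a half cadence, the second (bars 13-24) with a perfect authentic cadence — a large antecedent–consequent pair, i.e. a double period.
Phrase 3 begins with the same material as phrase 1, making it parallel.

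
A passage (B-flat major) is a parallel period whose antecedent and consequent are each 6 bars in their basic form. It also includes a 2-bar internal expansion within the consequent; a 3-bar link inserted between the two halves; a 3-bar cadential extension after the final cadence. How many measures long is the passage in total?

20 measures

Basic parallel period: 6 + 6 = 12 bars.
12 (basic form) + 2 (internal expansion) + 3 (link) + 3 (cadential extension) = 20.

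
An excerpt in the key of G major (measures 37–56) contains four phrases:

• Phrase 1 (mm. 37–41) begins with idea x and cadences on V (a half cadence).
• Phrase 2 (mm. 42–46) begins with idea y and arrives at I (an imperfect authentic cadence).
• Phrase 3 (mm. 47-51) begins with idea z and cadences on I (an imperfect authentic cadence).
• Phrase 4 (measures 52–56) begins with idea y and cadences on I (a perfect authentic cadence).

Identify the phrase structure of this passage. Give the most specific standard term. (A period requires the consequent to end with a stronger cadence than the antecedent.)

Four phrases in two halves: the first half (bars 37–46) ends with an imperfect authentic cadence, the second (mm. 47–56) with a perfect authentic cadence — a large antecedent–consequent pair, i.e. a double period.
Phrase 3 begins with different material from phrase 1, making it contrasting.

contrasting double period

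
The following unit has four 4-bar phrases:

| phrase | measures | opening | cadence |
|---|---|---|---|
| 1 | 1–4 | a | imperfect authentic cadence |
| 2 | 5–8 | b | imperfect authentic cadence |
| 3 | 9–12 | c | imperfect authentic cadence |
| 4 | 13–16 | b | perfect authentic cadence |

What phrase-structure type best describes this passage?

Four phrases in two halves: the first half (measures 1–8) ends with an imperfect authentic cadence, the second (mm. 9-16) with a perfect authentic cadence — a large antecedent–consequent pair, i.e. a double period.
Phrase 3 begins with different material from phrase 1, making it contrasting.

contrasting double period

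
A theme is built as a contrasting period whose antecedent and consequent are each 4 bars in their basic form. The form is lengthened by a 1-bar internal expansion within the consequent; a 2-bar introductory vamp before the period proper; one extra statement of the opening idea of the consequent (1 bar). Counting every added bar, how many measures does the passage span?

12 measures

Basic contrasting period: 4 + 4 = 8 bars.
8 (basic form) + 1 (internal expansion) + 2 (introduction) + 1 (extra statement) = 12.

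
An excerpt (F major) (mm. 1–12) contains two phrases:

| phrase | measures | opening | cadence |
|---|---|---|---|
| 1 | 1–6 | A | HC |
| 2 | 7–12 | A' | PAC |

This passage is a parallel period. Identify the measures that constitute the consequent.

measures 7–12

The antecedent is the phrase ending with the weaker cadence (half cadence, phrase 1) and the consequent the one ending more conclusively (perfect authentic cadence, phrase 2); the consequent is measures 7-12.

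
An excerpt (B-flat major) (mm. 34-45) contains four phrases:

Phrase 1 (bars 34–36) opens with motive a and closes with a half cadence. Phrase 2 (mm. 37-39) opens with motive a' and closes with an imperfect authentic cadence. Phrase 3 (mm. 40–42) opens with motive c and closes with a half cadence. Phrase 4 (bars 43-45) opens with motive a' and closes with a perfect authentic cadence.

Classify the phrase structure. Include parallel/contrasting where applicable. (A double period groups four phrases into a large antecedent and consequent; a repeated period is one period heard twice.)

contrasting double period

Four phrases in two halves: the first half (measures 34–39) ends with an imperfect authentic cadence, the second (mm. 40–45) with a perfect authentic cadence — a large antecedent–consequent pair, i.e. a double period.
Phrase 3 begins with different material from phrase 1, making it contrasting.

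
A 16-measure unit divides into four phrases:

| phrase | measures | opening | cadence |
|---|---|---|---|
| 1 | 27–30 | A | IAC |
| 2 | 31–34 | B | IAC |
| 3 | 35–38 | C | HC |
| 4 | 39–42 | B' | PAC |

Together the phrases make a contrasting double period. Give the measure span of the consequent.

In a double period the first pair of phrases (ending imperfect authentic cadence) is the large antecedent and the second pair (ending perfect authentic cadence) is the large consequent; the consequent is measures 35–42.

measures 35–42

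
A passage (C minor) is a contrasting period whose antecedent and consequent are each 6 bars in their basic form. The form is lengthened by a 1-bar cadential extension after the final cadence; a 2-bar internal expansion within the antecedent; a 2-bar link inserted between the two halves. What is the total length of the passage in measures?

17 measures

Basic contrasting period: 6 + 6 = 12 bars.
12 (basic form) + 1 (cadential extension) + 2 (internal expansion) + 2 (link) = 17.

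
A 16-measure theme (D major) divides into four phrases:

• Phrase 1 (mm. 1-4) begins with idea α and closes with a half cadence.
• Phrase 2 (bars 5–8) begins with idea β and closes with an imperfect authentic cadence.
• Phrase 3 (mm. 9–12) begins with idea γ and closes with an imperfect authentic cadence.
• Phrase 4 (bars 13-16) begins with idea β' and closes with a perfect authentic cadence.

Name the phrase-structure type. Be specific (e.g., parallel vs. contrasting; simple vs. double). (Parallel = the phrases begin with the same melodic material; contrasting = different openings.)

contrasting double period

Four phrases in two halves: the first half (mm. 1-8) ends with an imperfect authentic cadence, the second (measures 9-16) with a perfect authentic cadence — a large antecedent–consequent pair, i.e. a double period.
Phrase 3 begins with different material from phrase 1, making it contrasting.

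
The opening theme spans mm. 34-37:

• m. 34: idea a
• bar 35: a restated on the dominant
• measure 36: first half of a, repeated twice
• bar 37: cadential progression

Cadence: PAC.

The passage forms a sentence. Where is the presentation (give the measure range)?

measures 34–35

The presentation of a sentence is the basic idea (m. 34) plus its repetition (bar 35); the presentation is therefore mm. 34–35.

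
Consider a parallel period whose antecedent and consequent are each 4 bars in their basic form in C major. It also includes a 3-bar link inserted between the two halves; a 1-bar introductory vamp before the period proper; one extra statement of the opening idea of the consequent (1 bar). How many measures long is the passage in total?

13 measures

Basic parallel period: 4 + 4 = 8 bars.
8 (basic form) + 3 (link) + 1 (introduction) + 1 (extra statement) = 13.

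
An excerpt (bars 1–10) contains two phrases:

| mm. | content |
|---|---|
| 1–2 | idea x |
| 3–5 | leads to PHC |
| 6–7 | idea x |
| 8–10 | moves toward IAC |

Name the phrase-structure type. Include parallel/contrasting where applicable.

parallel period

Phrase 1 ends with a Phrygian half cadence (weaker) and phrase 2 with an imperfect authentic cadence (stronger): antecedent + consequent = a period.
The two phrases open with the same material (x / x), so the period is parallel.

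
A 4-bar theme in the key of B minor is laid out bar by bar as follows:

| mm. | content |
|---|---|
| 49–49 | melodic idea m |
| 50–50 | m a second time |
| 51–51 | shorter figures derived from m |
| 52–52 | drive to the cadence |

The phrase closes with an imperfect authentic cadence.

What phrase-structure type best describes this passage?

sentence

Basic idea (bar 49) + its repetition (m. 50) form the presentation; fragmentation and cadence (measures 51-52) form the continuation — the 4-bar whole is a sentence.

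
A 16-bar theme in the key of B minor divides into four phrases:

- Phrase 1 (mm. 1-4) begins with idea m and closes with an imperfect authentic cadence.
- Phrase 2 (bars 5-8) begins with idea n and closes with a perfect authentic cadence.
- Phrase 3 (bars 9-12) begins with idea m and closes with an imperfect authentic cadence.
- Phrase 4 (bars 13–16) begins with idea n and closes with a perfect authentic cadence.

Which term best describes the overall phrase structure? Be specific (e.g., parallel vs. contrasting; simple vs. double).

repeated period

The cadence pattern IAC–PAC–IAC–PAC is weak–strong twice, and phrases 3–4 restate phrases 1–2: a period heard twice, not a double period (which would end weakly at phrase 2).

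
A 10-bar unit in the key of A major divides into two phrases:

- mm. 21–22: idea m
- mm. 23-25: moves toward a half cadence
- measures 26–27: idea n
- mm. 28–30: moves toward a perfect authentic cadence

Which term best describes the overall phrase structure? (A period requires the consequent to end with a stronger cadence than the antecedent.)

Phrase 1 ends with a half cadence (weaker) and phrase 2 with a perfect authentic cadence (stronger): antecedent + consequent = a period.
The two phrases open with different material (m / n), so the period is contrasting.

contrasting period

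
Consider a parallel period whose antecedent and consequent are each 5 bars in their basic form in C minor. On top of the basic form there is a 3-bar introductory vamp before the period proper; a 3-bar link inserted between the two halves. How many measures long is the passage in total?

Basic parallel period: 5 + 5 = 10 bars.
10 (basic form) + 3 (introduction) + 3 (link) = 16.

16 measures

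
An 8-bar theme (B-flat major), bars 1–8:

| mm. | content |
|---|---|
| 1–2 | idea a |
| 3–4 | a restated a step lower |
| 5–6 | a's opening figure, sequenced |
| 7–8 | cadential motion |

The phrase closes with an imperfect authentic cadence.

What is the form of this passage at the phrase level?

sentence

Basic idea (mm. 1–2) + its repetition (bars 3–4) form the presentation; fragmentation and cadence (measures 5-8) form the continuation — the 8-bar whole is a sentence.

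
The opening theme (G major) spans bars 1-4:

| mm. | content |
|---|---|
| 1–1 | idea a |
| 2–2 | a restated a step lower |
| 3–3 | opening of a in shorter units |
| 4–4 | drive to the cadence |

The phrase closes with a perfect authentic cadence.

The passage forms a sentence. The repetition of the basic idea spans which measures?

The presentation of a sentence is the basic idea (bar 1) plus its repetition (bar 2); the repetition of the basic idea is therefore m. 2.

measures 2–2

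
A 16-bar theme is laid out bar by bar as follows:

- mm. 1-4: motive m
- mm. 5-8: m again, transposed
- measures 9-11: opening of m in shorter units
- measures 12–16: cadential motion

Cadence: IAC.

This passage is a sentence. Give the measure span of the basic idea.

The presentation of a sentence is the basic idea (mm. 1-4) plus its repetition (mm. 5–8); the basic idea is therefore mm. 1–4.

measures 1–4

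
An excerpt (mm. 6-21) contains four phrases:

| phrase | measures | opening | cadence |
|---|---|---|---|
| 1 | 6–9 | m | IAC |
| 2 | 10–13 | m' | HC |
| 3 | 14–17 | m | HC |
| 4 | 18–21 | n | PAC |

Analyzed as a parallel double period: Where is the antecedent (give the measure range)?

In a double period the four phrases pair into a large antecedent (phrases 1–2, ending half cadence) and a large consequent (phrases 3–4, ending perfect authentic cadence). The antecedent spans mm. 6-13.

measures 6–13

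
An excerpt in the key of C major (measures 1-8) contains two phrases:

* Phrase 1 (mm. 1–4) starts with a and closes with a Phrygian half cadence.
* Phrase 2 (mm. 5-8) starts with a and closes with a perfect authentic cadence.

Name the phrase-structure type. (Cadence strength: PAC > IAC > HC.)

parallel period

Phrase 1 ends with a Phrygian half cadence (weaker) and phrase 2 with a perfect authentic cadence (stronger): antecedent + consequent = a period.
The two phrases open with the same material (a / a), so the period is parallel.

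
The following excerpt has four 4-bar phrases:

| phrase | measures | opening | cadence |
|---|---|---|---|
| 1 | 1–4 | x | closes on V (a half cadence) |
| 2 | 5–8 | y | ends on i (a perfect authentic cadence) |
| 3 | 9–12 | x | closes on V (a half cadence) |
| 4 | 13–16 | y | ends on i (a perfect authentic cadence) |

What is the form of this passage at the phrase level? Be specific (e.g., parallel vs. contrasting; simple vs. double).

repeated period

The cadence pattern HC–PAC–HC–PAC is weak–strong twice, and phrases 3–4 restate phrases 1–2: a period heard twice, not a double period (which would end weakly at phrase 2).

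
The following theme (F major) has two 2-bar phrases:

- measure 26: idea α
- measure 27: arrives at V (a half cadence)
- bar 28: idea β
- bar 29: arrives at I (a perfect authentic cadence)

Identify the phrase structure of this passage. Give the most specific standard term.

contrasting period

Phrase 1 ends with a half cadence (weaker) and phrase 2 with a perfect authentic cadence (stronger): antecedent + consequent = a period.
The two phrases open with different material (α / β), so the period is contrasting.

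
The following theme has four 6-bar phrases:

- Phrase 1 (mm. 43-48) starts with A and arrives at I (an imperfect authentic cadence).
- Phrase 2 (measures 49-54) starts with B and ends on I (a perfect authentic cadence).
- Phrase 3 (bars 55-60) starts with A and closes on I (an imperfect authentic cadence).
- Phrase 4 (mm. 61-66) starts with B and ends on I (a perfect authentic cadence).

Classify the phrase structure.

repeated period

The cadence pattern IAC–PAC–IAC–PAC is weak–strong twice, and phrases 3–4 restate phrases 1–2: a period heard twice, not a double period (which would end weakly at phrase 2).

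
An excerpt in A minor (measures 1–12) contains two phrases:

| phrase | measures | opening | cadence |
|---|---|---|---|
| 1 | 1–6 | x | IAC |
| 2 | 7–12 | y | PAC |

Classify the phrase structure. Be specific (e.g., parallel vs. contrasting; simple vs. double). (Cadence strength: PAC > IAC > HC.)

Phrase 1 ends with an imperfect authentic cadence (weaker) and phrase 2 with a perfect authentic cadence (stronger): antecedent + consequent = a period.
The two phrases open with different material (x / y), so the period is contrasting.

contrasting period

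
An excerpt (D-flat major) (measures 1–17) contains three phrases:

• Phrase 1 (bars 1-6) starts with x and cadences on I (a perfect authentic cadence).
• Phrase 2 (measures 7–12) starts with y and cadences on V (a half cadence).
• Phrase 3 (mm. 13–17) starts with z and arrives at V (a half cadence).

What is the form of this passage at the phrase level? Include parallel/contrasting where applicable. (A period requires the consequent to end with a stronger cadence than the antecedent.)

phrase group

The final phrase closes with a half cadence, which is not stronger than the preceding half cadence; the 3 phrases lack an overall antecedent–consequent design and so form a phrase group.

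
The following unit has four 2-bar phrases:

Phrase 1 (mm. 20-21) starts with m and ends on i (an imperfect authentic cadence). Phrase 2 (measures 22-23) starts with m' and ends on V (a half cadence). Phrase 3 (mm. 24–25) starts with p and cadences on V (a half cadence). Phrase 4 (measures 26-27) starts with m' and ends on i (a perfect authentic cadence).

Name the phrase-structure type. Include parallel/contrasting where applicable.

contrasting double period

Four phrases in two halves: the first half (mm. 20–23) ends with a half cadence, the second (measures 24–27) with a perfect authentic cadence — a large antecedent–consequent pair, i.e. a double period.
Phrase 3 begins with different material from phrase 1, making it contrasting.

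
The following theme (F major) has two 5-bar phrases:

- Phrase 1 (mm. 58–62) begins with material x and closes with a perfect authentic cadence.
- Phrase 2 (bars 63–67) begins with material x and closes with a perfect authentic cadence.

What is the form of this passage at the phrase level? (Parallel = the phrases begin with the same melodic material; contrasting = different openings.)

Both phrases have the same opening (x) and the same cadence (perfect authentic cadence): the second is a restatement, not a consequent, so this is a repeated phrase rather than a period.

repeated phrase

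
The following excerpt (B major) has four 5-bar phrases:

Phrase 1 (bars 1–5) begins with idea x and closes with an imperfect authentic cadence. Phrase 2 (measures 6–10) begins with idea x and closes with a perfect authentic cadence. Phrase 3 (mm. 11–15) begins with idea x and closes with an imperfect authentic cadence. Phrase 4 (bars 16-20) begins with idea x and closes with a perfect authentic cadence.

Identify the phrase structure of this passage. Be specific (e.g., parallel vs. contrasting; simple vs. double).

The cadence pattern IAC–PAC–IAC–PAC is weak–strong twice, and phrases 3–4 restate phrases 1–2: a period heard twice, not a double period (which would end weakly at phrase 2).

repeated period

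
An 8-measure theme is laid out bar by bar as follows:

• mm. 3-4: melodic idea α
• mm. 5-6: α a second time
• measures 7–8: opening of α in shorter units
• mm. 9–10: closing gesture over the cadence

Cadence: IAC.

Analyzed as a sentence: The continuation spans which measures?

After the presentation (measures 3–6), the continuation covers the fragmentation through the cadence: measures 7–10.

measures 7–10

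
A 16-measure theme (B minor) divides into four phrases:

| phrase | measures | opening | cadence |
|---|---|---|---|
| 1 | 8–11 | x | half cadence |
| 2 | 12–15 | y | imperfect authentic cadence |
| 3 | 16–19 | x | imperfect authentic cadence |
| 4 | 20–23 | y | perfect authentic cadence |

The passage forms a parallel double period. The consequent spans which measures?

In a double period the four phrases pair into a large antecedent (phrases 1–2, ending imperfect authentic cadence) and a large consequent (phrases 3–4, ending perfect authentic cadence). The consequent spans mm. 16–23.

measures 16–23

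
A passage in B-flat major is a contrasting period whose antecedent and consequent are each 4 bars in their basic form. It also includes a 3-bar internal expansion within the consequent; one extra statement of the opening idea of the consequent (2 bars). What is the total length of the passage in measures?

13 measures

Basic contrasting period: 4 + 4 = 8 bars.
8 (basic form) + 3 (internal expansion) + 2 (extra statement) = 13.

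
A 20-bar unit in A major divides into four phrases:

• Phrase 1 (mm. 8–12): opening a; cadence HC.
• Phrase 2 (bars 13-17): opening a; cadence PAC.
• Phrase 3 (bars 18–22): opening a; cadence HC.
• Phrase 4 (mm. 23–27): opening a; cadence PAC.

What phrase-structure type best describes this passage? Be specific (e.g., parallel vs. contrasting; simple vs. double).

repeated period

The cadence pattern HC–PAC–HC–PAC is weak–strong twice, and phrases 3–4 restate phrases 1–2: a period heard twice, not a double period (which would end weakly at phrase 2).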